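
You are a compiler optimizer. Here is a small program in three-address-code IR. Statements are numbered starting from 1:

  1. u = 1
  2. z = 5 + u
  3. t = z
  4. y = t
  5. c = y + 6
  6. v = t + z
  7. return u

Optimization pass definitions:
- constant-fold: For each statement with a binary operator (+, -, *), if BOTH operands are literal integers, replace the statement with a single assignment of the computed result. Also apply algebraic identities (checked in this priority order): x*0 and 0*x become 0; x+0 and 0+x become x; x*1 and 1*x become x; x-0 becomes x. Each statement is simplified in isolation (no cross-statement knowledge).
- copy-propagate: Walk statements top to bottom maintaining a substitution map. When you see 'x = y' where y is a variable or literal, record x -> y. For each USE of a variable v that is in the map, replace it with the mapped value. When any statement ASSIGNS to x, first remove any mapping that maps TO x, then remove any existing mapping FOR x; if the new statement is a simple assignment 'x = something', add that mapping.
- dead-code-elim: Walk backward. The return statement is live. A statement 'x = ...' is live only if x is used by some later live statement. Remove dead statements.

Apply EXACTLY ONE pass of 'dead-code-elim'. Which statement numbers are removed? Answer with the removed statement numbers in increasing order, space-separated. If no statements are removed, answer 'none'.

Backward liveness scan:
Stmt 1 'u = 1': KEEP (u is live); live-in = []
Stmt 2 'z = 5 + u': DEAD (z not in live set ['u'])
Stmt 3 't = z': DEAD (t not in live set ['u'])
Stmt 4 'y = t': DEAD (y not in live set ['u'])
Stmt 5 'c = y + 6': DEAD (c not in live set ['u'])
Stmt 6 'v = t + z': DEAD (v not in live set ['u'])
Stmt 7 'return u': KEEP (return); live-in = ['u']
Removed statement numbers: [2, 3, 4, 5, 6]
Surviving IR:
  u = 1
  return u

Answer: 2 3 4 5 6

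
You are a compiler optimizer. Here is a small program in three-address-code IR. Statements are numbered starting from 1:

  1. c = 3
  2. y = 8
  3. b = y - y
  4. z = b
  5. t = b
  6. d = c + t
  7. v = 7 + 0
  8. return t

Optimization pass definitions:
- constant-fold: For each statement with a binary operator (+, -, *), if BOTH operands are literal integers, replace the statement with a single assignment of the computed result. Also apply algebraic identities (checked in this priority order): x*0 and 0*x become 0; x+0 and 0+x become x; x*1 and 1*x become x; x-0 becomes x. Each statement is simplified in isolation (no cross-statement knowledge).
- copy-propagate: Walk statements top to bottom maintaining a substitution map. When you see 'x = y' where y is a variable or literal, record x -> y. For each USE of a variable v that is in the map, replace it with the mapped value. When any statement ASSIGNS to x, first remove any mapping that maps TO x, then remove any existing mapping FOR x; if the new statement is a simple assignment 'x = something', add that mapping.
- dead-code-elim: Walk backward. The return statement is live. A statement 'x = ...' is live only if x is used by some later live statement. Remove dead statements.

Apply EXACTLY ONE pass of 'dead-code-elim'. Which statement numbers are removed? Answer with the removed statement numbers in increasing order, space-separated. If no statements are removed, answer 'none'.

Answer: 1 4 6 7

Derivation:
Backward liveness scan:
Stmt 1 'c = 3': DEAD (c not in live set [])
Stmt 2 'y = 8': KEEP (y is live); live-in = []
Stmt 3 'b = y - y': KEEP (b is live); live-in = ['y']
Stmt 4 'z = b': DEAD (z not in live set ['b'])
Stmt 5 't = b': KEEP (t is live); live-in = ['b']
Stmt 6 'd = c + t': DEAD (d not in live set ['t'])
Stmt 7 'v = 7 + 0': DEAD (v not in live set ['t'])
Stmt 8 'return t': KEEP (return); live-in = ['t']
Removed statement numbers: [1, 4, 6, 7]
Surviving IR:
  y = 8
  b = y - y
  t = b
  return t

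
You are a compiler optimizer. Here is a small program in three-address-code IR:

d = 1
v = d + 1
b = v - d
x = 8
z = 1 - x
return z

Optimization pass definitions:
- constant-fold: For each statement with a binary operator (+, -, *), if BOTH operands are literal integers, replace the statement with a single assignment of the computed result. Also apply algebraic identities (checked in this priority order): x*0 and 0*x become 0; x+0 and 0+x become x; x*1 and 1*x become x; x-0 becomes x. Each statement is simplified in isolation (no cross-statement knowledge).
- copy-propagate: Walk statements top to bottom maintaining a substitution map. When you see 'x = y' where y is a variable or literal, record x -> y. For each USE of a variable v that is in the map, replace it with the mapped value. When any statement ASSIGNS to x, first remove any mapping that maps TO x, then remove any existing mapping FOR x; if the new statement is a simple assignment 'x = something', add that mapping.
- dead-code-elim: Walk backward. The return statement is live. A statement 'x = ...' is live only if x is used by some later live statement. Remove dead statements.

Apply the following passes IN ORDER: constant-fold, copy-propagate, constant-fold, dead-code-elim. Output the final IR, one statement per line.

Initial IR:
  d = 1
  v = d + 1
  b = v - d
  x = 8
  z = 1 - x
  return z
After constant-fold (6 stmts):
  d = 1
  v = d + 1
  b = v - d
  x = 8
  z = 1 - x
  return z
After copy-propagate (6 stmts):
  d = 1
  v = 1 + 1
  b = v - 1
  x = 8
  z = 1 - 8
  return z
After constant-fold (6 stmts):
  d = 1
  v = 2
  b = v - 1
  x = 8
  z = -7
  return z
After dead-code-elim (2 stmts):
  z = -7
  return z

Answer: z = -7
return z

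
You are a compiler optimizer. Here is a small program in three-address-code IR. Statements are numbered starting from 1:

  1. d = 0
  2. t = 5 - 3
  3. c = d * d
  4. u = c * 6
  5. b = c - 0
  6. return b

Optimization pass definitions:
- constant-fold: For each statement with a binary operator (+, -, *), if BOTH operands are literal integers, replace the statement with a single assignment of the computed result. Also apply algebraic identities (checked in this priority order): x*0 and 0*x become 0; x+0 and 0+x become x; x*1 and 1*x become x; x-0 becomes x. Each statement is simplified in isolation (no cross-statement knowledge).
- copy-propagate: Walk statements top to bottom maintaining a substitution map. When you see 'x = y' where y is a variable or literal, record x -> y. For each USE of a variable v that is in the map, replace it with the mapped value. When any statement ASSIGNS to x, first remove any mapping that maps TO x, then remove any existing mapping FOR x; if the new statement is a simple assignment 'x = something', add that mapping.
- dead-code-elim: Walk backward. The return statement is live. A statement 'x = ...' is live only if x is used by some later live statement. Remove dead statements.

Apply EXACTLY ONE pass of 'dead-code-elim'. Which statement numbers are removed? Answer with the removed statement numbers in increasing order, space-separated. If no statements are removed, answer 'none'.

Backward liveness scan:
Stmt 1 'd = 0': KEEP (d is live); live-in = []
Stmt 2 't = 5 - 3': DEAD (t not in live set ['d'])
Stmt 3 'c = d * d': KEEP (c is live); live-in = ['d']
Stmt 4 'u = c * 6': DEAD (u not in live set ['c'])
Stmt 5 'b = c - 0': KEEP (b is live); live-in = ['c']
Stmt 6 'return b': KEEP (return); live-in = ['b']
Removed statement numbers: [2, 4]
Surviving IR:
  d = 0
  c = d * d
  b = c - 0
  return b

Answer: 2 4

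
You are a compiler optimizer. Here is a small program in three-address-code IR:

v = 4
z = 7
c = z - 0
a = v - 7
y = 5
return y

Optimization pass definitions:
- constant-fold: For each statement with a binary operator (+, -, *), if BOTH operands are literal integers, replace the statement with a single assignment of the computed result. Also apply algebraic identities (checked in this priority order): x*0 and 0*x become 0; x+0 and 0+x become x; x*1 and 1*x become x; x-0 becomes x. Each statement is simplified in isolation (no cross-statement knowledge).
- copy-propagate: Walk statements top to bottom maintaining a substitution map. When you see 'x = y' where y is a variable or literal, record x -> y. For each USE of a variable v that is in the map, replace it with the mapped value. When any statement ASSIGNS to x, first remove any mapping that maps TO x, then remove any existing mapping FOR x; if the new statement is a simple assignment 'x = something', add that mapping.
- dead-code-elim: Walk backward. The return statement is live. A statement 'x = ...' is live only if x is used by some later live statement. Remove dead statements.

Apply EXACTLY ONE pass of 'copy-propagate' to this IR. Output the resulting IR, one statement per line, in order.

Answer: v = 4
z = 7
c = 7 - 0
a = 4 - 7
y = 5
return 5

Derivation:
Applying copy-propagate statement-by-statement:
  [1] v = 4  (unchanged)
  [2] z = 7  (unchanged)
  [3] c = z - 0  -> c = 7 - 0
  [4] a = v - 7  -> a = 4 - 7
  [5] y = 5  (unchanged)
  [6] return y  -> return 5
Result (6 stmts):
  v = 4
  z = 7
  c = 7 - 0
  a = 4 - 7
  y = 5
  return 5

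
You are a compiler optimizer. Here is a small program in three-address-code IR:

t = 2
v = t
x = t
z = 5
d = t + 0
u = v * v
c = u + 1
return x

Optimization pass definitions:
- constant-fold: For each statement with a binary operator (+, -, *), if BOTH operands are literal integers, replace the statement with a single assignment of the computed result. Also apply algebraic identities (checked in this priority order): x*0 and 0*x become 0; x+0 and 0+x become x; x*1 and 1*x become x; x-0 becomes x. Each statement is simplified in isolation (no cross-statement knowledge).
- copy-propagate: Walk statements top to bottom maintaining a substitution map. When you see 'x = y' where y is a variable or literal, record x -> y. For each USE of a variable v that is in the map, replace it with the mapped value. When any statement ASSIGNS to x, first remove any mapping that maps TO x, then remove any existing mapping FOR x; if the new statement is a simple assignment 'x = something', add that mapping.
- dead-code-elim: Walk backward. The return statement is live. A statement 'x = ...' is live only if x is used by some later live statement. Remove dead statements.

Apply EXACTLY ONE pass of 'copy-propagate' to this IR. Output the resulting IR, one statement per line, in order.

Answer: t = 2
v = 2
x = 2
z = 5
d = 2 + 0
u = 2 * 2
c = u + 1
return 2

Derivation:
Applying copy-propagate statement-by-statement:
  [1] t = 2  (unchanged)
  [2] v = t  -> v = 2
  [3] x = t  -> x = 2
  [4] z = 5  (unchanged)
  [5] d = t + 0  -> d = 2 + 0
  [6] u = v * v  -> u = 2 * 2
  [7] c = u + 1  (unchanged)
  [8] return x  -> return 2
Result (8 stmts):
  t = 2
  v = 2
  x = 2
  z = 5
  d = 2 + 0
  u = 2 * 2
  c = u + 1
  return 2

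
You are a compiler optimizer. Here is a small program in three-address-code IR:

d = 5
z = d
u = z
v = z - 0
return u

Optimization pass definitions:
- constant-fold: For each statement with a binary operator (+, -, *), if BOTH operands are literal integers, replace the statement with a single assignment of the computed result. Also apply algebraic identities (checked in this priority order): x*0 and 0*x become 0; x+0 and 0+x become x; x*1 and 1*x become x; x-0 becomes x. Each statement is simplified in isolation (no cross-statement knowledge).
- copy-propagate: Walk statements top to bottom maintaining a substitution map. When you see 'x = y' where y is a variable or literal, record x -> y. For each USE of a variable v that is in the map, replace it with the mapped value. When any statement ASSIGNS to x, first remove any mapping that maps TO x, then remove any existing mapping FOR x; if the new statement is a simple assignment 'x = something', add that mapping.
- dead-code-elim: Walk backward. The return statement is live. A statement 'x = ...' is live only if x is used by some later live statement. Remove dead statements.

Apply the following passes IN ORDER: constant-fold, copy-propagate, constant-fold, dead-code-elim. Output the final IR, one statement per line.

Answer: return 5

Derivation:
Initial IR:
  d = 5
  z = d
  u = z
  v = z - 0
  return u
After constant-fold (5 stmts):
  d = 5
  z = d
  u = z
  v = z
  return u
After copy-propagate (5 stmts):
  d = 5
  z = 5
  u = 5
  v = 5
  return 5
After constant-fold (5 stmts):
  d = 5
  z = 5
  u = 5
  v = 5
  return 5
After dead-code-elim (1 stmts):
  return 5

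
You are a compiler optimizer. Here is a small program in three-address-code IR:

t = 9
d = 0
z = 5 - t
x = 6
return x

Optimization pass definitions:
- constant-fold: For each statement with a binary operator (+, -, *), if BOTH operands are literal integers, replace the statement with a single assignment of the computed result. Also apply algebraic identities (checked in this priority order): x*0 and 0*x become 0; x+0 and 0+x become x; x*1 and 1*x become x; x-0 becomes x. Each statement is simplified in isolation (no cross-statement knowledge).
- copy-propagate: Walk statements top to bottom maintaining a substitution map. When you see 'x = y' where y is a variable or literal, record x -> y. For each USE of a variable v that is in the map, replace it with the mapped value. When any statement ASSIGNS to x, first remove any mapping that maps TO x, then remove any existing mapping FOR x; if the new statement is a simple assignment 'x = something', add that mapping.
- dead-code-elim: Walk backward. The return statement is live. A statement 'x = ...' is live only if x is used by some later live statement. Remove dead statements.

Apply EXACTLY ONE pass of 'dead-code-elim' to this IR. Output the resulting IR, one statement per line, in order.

Answer: x = 6
return x

Derivation:
Applying dead-code-elim statement-by-statement:
  [5] return x  -> KEEP (return); live=['x']
  [4] x = 6  -> KEEP; live=[]
  [3] z = 5 - t  -> DEAD (z not live)
  [2] d = 0  -> DEAD (d not live)
  [1] t = 9  -> DEAD (t not live)
Result (2 stmts):
  x = 6
  return x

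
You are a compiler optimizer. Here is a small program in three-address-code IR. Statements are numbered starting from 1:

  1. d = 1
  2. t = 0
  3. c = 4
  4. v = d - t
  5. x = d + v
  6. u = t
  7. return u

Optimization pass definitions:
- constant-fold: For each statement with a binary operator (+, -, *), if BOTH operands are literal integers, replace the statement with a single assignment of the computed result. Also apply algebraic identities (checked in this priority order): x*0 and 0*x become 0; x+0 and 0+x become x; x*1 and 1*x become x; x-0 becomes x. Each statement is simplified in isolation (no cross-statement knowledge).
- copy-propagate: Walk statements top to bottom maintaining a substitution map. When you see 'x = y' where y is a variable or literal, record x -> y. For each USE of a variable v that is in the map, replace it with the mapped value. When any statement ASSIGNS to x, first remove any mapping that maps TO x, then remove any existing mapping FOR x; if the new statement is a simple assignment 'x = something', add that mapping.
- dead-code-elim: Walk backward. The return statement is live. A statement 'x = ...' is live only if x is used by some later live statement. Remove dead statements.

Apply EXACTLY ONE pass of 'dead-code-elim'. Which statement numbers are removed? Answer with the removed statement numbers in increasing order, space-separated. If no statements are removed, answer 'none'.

Answer: 1 3 4 5

Derivation:
Backward liveness scan:
Stmt 1 'd = 1': DEAD (d not in live set [])
Stmt 2 't = 0': KEEP (t is live); live-in = []
Stmt 3 'c = 4': DEAD (c not in live set ['t'])
Stmt 4 'v = d - t': DEAD (v not in live set ['t'])
Stmt 5 'x = d + v': DEAD (x not in live set ['t'])
Stmt 6 'u = t': KEEP (u is live); live-in = ['t']
Stmt 7 'return u': KEEP (return); live-in = ['u']
Removed statement numbers: [1, 3, 4, 5]
Surviving IR:
  t = 0
  u = t
  return u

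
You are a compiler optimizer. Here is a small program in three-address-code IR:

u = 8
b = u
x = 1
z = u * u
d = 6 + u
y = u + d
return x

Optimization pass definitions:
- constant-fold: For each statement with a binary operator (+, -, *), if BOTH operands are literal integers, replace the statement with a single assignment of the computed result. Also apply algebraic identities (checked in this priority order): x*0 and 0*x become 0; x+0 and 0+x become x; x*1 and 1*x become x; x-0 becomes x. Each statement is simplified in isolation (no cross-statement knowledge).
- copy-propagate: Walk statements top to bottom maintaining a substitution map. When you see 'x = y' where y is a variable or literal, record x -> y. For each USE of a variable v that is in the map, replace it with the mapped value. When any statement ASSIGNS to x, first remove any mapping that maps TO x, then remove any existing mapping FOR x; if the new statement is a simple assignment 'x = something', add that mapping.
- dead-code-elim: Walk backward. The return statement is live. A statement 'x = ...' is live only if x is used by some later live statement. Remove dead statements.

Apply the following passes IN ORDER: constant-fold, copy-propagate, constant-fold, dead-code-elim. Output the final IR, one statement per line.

Answer: return 1

Derivation:
Initial IR:
  u = 8
  b = u
  x = 1
  z = u * u
  d = 6 + u
  y = u + d
  return x
After constant-fold (7 stmts):
  u = 8
  b = u
  x = 1
  z = u * u
  d = 6 + u
  y = u + d
  return x
After copy-propagate (7 stmts):
  u = 8
  b = 8
  x = 1
  z = 8 * 8
  d = 6 + 8
  y = 8 + d
  return 1
After constant-fold (7 stmts):
  u = 8
  b = 8
  x = 1
  z = 64
  d = 14
  y = 8 + d
  return 1
After dead-code-elim (1 stmts):
  return 1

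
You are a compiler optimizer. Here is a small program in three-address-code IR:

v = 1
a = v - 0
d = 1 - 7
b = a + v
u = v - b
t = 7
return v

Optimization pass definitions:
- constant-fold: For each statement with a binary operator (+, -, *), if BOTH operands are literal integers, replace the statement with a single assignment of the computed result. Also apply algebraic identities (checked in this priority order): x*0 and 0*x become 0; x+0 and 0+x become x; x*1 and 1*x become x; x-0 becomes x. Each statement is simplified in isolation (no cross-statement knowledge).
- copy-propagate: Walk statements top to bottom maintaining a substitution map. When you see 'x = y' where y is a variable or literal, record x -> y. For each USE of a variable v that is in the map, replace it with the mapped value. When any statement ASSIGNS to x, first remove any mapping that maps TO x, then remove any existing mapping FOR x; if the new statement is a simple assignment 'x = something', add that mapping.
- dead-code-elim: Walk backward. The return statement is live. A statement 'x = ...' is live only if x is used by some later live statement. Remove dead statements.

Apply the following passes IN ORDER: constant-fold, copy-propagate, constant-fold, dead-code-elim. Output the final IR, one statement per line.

Answer: return 1

Derivation:
Initial IR:
  v = 1
  a = v - 0
  d = 1 - 7
  b = a + v
  u = v - b
  t = 7
  return v
After constant-fold (7 stmts):
  v = 1
  a = v
  d = -6
  b = a + v
  u = v - b
  t = 7
  return v
After copy-propagate (7 stmts):
  v = 1
  a = 1
  d = -6
  b = 1 + 1
  u = 1 - b
  t = 7
  return 1
After constant-fold (7 stmts):
  v = 1
  a = 1
  d = -6
  b = 2
  u = 1 - b
  t = 7
  return 1
After dead-code-elim (1 stmts):
  return 1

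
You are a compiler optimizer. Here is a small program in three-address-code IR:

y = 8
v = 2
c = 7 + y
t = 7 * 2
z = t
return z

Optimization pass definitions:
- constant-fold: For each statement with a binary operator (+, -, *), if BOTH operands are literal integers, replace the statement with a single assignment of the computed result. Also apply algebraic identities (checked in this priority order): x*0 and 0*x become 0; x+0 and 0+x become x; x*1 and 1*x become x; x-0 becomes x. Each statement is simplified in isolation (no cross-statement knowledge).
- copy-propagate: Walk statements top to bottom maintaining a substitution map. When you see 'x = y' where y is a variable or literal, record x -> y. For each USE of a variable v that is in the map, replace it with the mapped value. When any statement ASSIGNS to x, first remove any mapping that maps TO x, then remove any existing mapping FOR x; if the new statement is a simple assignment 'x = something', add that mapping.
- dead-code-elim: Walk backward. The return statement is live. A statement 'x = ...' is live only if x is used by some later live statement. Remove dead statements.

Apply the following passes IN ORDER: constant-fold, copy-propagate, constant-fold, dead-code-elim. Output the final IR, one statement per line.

Answer: return 14

Derivation:
Initial IR:
  y = 8
  v = 2
  c = 7 + y
  t = 7 * 2
  z = t
  return z
After constant-fold (6 stmts):
  y = 8
  v = 2
  c = 7 + y
  t = 14
  z = t
  return z
After copy-propagate (6 stmts):
  y = 8
  v = 2
  c = 7 + 8
  t = 14
  z = 14
  return 14
After constant-fold (6 stmts):
  y = 8
  v = 2
  c = 15
  t = 14
  z = 14
  return 14
After dead-code-elim (1 stmts):
  return 14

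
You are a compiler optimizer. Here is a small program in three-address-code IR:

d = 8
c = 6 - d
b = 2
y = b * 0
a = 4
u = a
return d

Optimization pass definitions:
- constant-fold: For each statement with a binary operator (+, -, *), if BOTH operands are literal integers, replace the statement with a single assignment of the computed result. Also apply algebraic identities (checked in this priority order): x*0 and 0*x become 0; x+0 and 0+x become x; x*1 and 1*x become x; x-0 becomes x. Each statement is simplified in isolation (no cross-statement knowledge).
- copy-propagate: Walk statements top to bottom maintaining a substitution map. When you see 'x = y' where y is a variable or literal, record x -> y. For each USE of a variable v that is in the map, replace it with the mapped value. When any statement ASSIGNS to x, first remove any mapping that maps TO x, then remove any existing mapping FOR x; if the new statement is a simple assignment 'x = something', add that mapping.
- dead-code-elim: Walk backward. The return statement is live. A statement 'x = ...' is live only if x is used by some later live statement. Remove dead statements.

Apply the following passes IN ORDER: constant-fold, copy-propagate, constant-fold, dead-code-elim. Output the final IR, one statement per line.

Answer: return 8

Derivation:
Initial IR:
  d = 8
  c = 6 - d
  b = 2
  y = b * 0
  a = 4
  u = a
  return d
After constant-fold (7 stmts):
  d = 8
  c = 6 - d
  b = 2
  y = 0
  a = 4
  u = a
  return d
After copy-propagate (7 stmts):
  d = 8
  c = 6 - 8
  b = 2
  y = 0
  a = 4
  u = 4
  return 8
After constant-fold (7 stmts):
  d = 8
  c = -2
  b = 2
  y = 0
  a = 4
  u = 4
  return 8
After dead-code-elim (1 stmts):
  return 8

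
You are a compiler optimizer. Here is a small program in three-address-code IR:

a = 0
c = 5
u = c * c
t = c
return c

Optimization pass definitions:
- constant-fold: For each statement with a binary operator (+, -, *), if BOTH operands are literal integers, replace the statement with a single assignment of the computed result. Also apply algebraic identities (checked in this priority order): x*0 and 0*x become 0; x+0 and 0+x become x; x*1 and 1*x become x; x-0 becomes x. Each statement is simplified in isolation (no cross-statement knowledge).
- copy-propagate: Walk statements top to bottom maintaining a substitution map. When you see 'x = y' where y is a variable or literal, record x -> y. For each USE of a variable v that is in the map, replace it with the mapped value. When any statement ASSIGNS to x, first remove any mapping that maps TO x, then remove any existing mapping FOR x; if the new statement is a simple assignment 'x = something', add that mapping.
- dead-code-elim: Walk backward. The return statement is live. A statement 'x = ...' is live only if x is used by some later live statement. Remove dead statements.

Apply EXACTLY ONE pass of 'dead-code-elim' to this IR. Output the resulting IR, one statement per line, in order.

Applying dead-code-elim statement-by-statement:
  [5] return c  -> KEEP (return); live=['c']
  [4] t = c  -> DEAD (t not live)
  [3] u = c * c  -> DEAD (u not live)
  [2] c = 5  -> KEEP; live=[]
  [1] a = 0  -> DEAD (a not live)
Result (2 stmts):
  c = 5
  return c

Answer: c = 5
return c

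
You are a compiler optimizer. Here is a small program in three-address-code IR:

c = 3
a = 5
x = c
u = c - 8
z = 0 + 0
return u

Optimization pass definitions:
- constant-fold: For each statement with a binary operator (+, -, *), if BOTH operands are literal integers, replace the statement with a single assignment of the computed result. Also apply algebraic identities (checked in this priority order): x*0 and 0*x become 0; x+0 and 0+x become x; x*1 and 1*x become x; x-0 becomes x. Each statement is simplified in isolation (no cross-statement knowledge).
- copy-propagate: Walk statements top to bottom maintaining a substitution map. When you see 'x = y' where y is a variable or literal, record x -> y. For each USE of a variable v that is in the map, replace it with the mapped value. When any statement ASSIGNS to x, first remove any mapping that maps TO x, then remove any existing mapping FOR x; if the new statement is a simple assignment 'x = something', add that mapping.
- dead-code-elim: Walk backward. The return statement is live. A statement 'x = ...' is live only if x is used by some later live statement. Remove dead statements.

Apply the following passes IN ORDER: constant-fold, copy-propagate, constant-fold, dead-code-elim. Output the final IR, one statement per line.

Initial IR:
  c = 3
  a = 5
  x = c
  u = c - 8
  z = 0 + 0
  return u
After constant-fold (6 stmts):
  c = 3
  a = 5
  x = c
  u = c - 8
  z = 0
  return u
After copy-propagate (6 stmts):
  c = 3
  a = 5
  x = 3
  u = 3 - 8
  z = 0
  return u
After constant-fold (6 stmts):
  c = 3
  a = 5
  x = 3
  u = -5
  z = 0
  return u
After dead-code-elim (2 stmts):
  u = -5
  return u

Answer: u = -5
return u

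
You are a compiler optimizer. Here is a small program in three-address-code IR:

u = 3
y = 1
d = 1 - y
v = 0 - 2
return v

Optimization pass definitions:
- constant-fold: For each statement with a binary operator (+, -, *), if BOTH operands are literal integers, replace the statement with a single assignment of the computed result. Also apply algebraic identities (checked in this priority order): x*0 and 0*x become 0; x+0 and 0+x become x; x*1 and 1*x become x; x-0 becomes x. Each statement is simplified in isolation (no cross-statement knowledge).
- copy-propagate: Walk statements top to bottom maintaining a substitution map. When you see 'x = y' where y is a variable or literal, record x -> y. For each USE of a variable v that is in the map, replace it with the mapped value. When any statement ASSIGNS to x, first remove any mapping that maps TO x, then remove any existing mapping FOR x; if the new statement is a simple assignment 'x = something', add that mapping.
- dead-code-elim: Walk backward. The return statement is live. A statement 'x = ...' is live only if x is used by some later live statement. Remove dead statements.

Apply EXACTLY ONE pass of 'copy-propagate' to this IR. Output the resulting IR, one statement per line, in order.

Applying copy-propagate statement-by-statement:
  [1] u = 3  (unchanged)
  [2] y = 1  (unchanged)
  [3] d = 1 - y  -> d = 1 - 1
  [4] v = 0 - 2  (unchanged)
  [5] return v  (unchanged)
Result (5 stmts):
  u = 3
  y = 1
  d = 1 - 1
  v = 0 - 2
  return v

Answer: u = 3
y = 1
d = 1 - 1
v = 0 - 2
return v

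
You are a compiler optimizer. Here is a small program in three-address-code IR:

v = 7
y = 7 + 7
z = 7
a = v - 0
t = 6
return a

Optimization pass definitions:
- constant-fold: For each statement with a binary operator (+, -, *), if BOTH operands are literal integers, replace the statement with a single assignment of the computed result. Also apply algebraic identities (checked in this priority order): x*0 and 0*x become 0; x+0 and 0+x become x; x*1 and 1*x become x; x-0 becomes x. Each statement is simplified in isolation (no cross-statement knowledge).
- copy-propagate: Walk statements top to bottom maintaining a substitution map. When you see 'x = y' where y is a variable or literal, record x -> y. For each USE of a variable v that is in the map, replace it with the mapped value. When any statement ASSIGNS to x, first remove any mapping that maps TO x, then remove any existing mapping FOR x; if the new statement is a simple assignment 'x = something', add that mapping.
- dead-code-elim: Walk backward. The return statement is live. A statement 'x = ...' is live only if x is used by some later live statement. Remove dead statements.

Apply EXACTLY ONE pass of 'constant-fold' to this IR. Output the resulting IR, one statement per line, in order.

Answer: v = 7
y = 14
z = 7
a = v
t = 6
return a

Derivation:
Applying constant-fold statement-by-statement:
  [1] v = 7  (unchanged)
  [2] y = 7 + 7  -> y = 14
  [3] z = 7  (unchanged)
  [4] a = v - 0  -> a = v
  [5] t = 6  (unchanged)
  [6] return a  (unchanged)
Result (6 stmts):
  v = 7
  y = 14
  z = 7
  a = v
  t = 6
  return a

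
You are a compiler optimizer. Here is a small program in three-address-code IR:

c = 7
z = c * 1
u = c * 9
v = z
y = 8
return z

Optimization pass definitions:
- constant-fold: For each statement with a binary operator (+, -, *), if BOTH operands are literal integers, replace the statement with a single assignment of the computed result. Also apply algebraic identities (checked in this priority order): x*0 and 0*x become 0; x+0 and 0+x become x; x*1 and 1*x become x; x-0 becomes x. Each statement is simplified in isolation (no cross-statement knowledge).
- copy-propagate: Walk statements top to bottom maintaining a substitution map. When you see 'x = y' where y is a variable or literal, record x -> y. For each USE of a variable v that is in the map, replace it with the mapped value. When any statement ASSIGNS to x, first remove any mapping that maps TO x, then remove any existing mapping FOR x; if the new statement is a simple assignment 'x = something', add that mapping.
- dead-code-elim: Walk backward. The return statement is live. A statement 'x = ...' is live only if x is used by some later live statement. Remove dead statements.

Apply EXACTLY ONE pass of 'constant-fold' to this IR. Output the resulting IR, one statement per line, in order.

Answer: c = 7
z = c
u = c * 9
v = z
y = 8
return z

Derivation:
Applying constant-fold statement-by-statement:
  [1] c = 7  (unchanged)
  [2] z = c * 1  -> z = c
  [3] u = c * 9  (unchanged)
  [4] v = z  (unchanged)
  [5] y = 8  (unchanged)
  [6] return z  (unchanged)
Result (6 stmts):
  c = 7
  z = c
  u = c * 9
  v = z
  y = 8
  return z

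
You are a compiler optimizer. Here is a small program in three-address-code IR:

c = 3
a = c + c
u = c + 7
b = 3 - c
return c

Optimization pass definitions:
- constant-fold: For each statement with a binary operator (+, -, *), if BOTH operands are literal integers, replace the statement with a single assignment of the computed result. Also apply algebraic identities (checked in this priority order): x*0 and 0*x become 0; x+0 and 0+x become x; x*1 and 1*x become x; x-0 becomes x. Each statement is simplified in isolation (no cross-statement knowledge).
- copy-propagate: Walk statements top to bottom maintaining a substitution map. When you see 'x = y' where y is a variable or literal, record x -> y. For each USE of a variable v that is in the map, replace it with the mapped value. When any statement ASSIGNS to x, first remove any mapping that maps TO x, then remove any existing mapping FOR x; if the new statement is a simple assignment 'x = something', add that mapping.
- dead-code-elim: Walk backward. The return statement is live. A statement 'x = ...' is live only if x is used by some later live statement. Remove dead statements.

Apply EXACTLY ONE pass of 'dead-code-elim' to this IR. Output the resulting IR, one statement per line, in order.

Answer: c = 3
return c

Derivation:
Applying dead-code-elim statement-by-statement:
  [5] return c  -> KEEP (return); live=['c']
  [4] b = 3 - c  -> DEAD (b not live)
  [3] u = c + 7  -> DEAD (u not live)
  [2] a = c + c  -> DEAD (a not live)
  [1] c = 3  -> KEEP; live=[]
Result (2 stmts):
  c = 3
  return c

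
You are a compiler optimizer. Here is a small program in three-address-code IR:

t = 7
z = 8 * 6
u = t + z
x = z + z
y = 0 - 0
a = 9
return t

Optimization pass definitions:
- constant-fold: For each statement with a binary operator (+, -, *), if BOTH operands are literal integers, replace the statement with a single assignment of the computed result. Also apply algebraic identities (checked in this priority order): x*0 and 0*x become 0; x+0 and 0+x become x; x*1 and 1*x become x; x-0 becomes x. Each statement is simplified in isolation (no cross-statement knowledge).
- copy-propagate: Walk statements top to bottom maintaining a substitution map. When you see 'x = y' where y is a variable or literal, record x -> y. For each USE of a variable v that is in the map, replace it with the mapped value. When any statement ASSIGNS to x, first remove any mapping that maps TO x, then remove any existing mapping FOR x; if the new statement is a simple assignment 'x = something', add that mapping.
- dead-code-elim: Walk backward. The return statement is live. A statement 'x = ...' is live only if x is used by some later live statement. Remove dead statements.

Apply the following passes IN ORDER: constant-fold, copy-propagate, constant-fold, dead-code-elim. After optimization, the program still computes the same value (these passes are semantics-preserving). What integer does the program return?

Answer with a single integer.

Answer: 7

Derivation:
Initial IR:
  t = 7
  z = 8 * 6
  u = t + z
  x = z + z
  y = 0 - 0
  a = 9
  return t
After constant-fold (7 stmts):
  t = 7
  z = 48
  u = t + z
  x = z + z
  y = 0
  a = 9
  return t
After copy-propagate (7 stmts):
  t = 7
  z = 48
  u = 7 + 48
  x = 48 + 48
  y = 0
  a = 9
  return 7
After constant-fold (7 stmts):
  t = 7
  z = 48
  u = 55
  x = 96
  y = 0
  a = 9
  return 7
After dead-code-elim (1 stmts):
  return 7
Evaluate:
  t = 7  =>  t = 7
  z = 8 * 6  =>  z = 48
  u = t + z  =>  u = 55
  x = z + z  =>  x = 96
  y = 0 - 0  =>  y = 0
  a = 9  =>  a = 9
  return t = 7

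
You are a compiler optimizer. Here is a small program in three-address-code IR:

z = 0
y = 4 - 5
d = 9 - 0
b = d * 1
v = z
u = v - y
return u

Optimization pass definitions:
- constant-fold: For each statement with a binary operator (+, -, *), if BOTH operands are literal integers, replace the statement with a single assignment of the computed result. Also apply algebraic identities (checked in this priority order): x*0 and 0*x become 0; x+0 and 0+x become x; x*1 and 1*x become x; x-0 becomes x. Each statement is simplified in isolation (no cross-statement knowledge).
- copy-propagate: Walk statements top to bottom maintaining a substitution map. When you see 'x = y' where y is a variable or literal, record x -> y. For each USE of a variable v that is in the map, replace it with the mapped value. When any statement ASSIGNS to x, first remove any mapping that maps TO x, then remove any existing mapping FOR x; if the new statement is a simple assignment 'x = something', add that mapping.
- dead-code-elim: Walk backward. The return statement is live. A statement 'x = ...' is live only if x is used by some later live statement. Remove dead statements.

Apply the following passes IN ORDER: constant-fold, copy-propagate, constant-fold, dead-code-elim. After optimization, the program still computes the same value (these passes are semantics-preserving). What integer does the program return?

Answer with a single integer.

Initial IR:
  z = 0
  y = 4 - 5
  d = 9 - 0
  b = d * 1
  v = z
  u = v - y
  return u
After constant-fold (7 stmts):
  z = 0
  y = -1
  d = 9
  b = d
  v = z
  u = v - y
  return u
After copy-propagate (7 stmts):
  z = 0
  y = -1
  d = 9
  b = 9
  v = 0
  u = 0 - -1
  return u
After constant-fold (7 stmts):
  z = 0
  y = -1
  d = 9
  b = 9
  v = 0
  u = 1
  return u
After dead-code-elim (2 stmts):
  u = 1
  return u
Evaluate:
  z = 0  =>  z = 0
  y = 4 - 5  =>  y = -1
  d = 9 - 0  =>  d = 9
  b = d * 1  =>  b = 9
  v = z  =>  v = 0
  u = v - y  =>  u = 1
  return u = 1

Answer: 1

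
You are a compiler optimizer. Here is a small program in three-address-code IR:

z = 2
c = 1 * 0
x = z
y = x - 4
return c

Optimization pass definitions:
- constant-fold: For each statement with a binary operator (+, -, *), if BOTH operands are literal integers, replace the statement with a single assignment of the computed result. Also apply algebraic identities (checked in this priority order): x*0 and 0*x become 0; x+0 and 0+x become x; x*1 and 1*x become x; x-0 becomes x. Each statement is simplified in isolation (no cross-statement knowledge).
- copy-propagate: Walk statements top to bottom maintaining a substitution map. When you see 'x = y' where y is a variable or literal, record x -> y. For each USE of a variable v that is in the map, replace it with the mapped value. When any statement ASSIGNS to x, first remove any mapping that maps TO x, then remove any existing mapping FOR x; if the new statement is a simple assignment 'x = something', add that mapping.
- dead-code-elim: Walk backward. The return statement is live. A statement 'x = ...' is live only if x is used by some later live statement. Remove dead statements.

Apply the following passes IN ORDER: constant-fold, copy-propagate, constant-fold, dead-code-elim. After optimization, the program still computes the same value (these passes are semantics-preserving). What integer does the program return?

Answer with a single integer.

Answer: 0

Derivation:
Initial IR:
  z = 2
  c = 1 * 0
  x = z
  y = x - 4
  return c
After constant-fold (5 stmts):
  z = 2
  c = 0
  x = z
  y = x - 4
  return c
After copy-propagate (5 stmts):
  z = 2
  c = 0
  x = 2
  y = 2 - 4
  return 0
After constant-fold (5 stmts):
  z = 2
  c = 0
  x = 2
  y = -2
  return 0
After dead-code-elim (1 stmts):
  return 0
Evaluate:
  z = 2  =>  z = 2
  c = 1 * 0  =>  c = 0
  x = z  =>  x = 2
  y = x - 4  =>  y = -2
  return c = 0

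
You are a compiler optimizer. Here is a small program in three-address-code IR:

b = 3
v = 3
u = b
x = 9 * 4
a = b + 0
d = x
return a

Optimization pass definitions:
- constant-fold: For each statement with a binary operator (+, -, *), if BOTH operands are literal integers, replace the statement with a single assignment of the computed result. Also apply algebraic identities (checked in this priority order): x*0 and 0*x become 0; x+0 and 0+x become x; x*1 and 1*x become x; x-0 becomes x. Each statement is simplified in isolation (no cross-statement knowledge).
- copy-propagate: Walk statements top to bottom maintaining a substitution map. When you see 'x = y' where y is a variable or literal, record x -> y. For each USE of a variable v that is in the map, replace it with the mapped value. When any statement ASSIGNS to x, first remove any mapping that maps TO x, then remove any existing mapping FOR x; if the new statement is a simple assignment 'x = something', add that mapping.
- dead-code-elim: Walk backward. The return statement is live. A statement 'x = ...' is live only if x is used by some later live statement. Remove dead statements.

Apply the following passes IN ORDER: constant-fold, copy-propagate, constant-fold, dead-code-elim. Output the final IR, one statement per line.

Initial IR:
  b = 3
  v = 3
  u = b
  x = 9 * 4
  a = b + 0
  d = x
  return a
After constant-fold (7 stmts):
  b = 3
  v = 3
  u = b
  x = 36
  a = b
  d = x
  return a
After copy-propagate (7 stmts):
  b = 3
  v = 3
  u = 3
  x = 36
  a = 3
  d = 36
  return 3
After constant-fold (7 stmts):
  b = 3
  v = 3
  u = 3
  x = 36
  a = 3
  d = 36
  return 3
After dead-code-elim (1 stmts):
  return 3

Answer: return 3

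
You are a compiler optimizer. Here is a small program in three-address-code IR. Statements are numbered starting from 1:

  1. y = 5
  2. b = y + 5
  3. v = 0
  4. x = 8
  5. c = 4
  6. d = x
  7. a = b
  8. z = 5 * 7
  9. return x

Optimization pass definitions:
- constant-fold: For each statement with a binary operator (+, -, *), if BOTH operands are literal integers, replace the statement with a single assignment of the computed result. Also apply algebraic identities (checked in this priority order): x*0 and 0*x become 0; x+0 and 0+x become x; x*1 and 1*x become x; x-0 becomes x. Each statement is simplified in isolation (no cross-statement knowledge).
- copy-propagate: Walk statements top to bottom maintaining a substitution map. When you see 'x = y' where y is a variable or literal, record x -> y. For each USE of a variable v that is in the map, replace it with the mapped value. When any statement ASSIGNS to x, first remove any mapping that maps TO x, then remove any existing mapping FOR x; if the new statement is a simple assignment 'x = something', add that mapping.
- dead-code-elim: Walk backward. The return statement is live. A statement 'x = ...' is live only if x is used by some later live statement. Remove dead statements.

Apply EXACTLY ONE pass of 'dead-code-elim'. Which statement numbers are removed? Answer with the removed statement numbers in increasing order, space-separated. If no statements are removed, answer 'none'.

Backward liveness scan:
Stmt 1 'y = 5': DEAD (y not in live set [])
Stmt 2 'b = y + 5': DEAD (b not in live set [])
Stmt 3 'v = 0': DEAD (v not in live set [])
Stmt 4 'x = 8': KEEP (x is live); live-in = []
Stmt 5 'c = 4': DEAD (c not in live set ['x'])
Stmt 6 'd = x': DEAD (d not in live set ['x'])
Stmt 7 'a = b': DEAD (a not in live set ['x'])
Stmt 8 'z = 5 * 7': DEAD (z not in live set ['x'])
Stmt 9 'return x': KEEP (return); live-in = ['x']
Removed statement numbers: [1, 2, 3, 5, 6, 7, 8]
Surviving IR:
  x = 8
  return x

Answer: 1 2 3 5 6 7 8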